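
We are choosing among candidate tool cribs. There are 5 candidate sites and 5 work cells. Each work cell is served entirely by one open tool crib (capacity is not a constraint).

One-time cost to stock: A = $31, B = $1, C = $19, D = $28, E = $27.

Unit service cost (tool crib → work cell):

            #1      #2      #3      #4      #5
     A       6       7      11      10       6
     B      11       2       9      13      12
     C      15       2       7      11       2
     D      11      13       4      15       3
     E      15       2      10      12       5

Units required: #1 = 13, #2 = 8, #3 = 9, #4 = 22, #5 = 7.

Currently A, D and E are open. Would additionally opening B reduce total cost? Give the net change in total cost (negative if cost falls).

No — net change +1 (cost rises by 1).

Current service cost with {A, D, E}: 371.
Adding B: each work cell re-picks its cheapest; new service cost 371, saving 0.
Extra fixed cost: 1. Net change = 1 − 0 = 1.
(Totals: 457 → 458.)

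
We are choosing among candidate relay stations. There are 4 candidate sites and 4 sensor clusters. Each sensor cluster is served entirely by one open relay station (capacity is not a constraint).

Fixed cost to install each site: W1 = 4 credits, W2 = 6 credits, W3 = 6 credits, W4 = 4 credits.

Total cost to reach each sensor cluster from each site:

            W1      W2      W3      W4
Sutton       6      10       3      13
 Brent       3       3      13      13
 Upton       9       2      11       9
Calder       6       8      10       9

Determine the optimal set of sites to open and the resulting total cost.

For any fixed open set, each sensor cluster goes to its cheapest open site; total = fixed + service.
{W1, W2}: Sutton→W1 6, Brent→W1 3, Upton→W2 2, Calder→W1 6. Service 17; fixed 10; total 27.
{W1}: service 24 + fixed 4 = 28
{W2, W3}: service 16 + fixed 12 = 28
{W1, W2, W3, W4}: Sutton→W3 3, Brent→W1 3, Upton→W2 2, Calder→W1 6. Service 14; fixed 20; total 34.
No other subset beats 27.

Open W1 and W2; minimum total cost 27.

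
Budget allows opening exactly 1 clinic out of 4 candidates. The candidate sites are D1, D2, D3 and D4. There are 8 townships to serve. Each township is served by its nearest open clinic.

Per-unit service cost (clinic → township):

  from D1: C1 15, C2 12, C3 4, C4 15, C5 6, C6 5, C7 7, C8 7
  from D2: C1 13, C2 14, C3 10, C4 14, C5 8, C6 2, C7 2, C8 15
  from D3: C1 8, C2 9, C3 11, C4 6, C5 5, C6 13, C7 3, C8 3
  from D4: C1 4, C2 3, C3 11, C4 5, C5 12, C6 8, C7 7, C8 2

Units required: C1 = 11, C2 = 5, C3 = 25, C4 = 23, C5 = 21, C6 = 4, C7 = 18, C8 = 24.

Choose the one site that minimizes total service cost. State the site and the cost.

With exactly 1 open, each township uses its cheapest among the chosen.
{D3}: C1→D3 8·11=88, C2→D3 9·5=45, C3→D3 11·25=275, C4→D3 6·23=138, C5→D3 5·21=105, C6→D3 13·4=52, C7→D3 3·18=54, C8→D3 3·24=72. Service cost 829.
{D4}: service cost 907
{D1}: service cost 1110
Among all 4 size-1 choices, {D3} is lowest.

Choose D3 only; total service cost 829.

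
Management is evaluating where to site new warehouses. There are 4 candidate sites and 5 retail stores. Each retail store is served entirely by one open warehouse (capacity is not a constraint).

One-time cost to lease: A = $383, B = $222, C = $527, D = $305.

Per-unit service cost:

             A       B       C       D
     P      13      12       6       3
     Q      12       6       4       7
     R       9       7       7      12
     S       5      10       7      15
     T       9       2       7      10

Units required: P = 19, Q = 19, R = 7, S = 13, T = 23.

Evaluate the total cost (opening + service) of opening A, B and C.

Each retail store is assigned to its cheapest site among the open ones.
{A, B, C}: P→C 6·19=114, Q→C 4·19=76, R→B 7·7=49, S→A 5·13=65, T→B 2·23=46. Service 350; fixed 1132; total 1482.

Total cost: 1482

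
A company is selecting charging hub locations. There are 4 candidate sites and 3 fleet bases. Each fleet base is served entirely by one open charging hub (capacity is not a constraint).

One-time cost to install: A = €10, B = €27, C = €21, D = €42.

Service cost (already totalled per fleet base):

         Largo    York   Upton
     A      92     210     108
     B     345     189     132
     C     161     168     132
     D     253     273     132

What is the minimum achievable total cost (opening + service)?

Minimum total cost: 399

For any fixed open set, each fleet base goes to its cheapest open site; total = fixed + service.
{A, C}: Largo→A 92, York→C 168, Upton→A 108. Service 368; fixed 31; total 399.
{A}: Largo→A 92, York→A 210, Upton→A 108. Service 410; fixed 10; total 420.
{A, B}: service 389 + fixed 37 = 426
{A, B, C, D}: service 368 + fixed 100 = 468
(All 15 nonempty subsets were checked; A and C is lowest.)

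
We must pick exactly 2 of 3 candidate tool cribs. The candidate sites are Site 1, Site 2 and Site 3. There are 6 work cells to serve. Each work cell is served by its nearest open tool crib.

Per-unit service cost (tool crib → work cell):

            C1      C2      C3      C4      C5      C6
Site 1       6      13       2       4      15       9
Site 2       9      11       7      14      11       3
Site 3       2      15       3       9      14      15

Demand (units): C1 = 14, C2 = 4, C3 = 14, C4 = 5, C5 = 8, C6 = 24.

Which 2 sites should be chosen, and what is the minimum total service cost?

With exactly 2 open, each work cell uses its cheapest among the chosen.
{Site 2, Site 3}: C1→Site 3 2·14=28, C2→Site 2 11·4=44, C3→Site 3 3·14=42, C4→Site 3 9·5=45, C5→Site 2 11·8=88, C6→Site 2 3·24=72. Service cost 319.
{Site 1, Site 2}: service cost 336
{Site 1, Site 3}: service cost 456
Among all 3 size-2 choices, {Site 2, Site 3} is lowest.

Choose Site 2 and Site 3; total service cost 319.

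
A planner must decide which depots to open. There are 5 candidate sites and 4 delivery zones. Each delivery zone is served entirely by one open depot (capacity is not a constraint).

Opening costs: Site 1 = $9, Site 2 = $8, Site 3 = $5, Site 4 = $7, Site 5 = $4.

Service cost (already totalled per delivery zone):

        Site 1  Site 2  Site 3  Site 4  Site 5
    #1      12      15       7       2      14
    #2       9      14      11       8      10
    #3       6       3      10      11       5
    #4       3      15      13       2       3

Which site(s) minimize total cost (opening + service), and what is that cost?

Open Site 4 and Site 5; minimum total cost 28.

For any fixed open set, each delivery zone goes to its cheapest open site; total = fixed + service.
{Site 4, Site 5}: #1→Site 4 2, #2→Site 4 8, #3→Site 5 5, #4→Site 4 2. Service 17; fixed 11; total 28.
{Site 2, Site 4}: service 15 + fixed 15 = 30
{Site 4}: service 23 + fixed 7 = 30
{Site 1, Site 2, Site 3, Site 4, Site 5}: #1→Site 4 2, #2→Site 4 8, #3→Site 2 3, #4→Site 4 2. Service 15; fixed 33; total 48.
No other subset beats 28.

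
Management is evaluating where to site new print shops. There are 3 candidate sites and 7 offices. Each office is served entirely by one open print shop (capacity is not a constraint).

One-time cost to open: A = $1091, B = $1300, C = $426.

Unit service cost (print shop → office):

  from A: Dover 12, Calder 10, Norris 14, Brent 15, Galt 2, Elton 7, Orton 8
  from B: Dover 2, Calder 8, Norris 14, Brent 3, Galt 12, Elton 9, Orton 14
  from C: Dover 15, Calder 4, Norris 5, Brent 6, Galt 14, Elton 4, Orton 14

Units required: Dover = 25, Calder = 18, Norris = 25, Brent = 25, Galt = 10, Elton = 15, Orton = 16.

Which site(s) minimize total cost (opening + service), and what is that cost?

Open C only; minimum total cost 1572.

For any fixed open set, each office goes to its cheapest open site; total = fixed + service.
{C}: Dover→C 15·25=375, Calder→C 4·18=72, Norris→C 5·25=125, Brent→C 6·25=150, Galt→C 14·10=140, Elton→C 4·15=60, Orton→C 14·16=224. Service 1146; fixed 426; total 1572.
{A, C}: service 855 + fixed 1517 = 2372
{B}: Dover→B 2·25=50, Calder→B 8·18=144, Norris→B 14·25=350, Brent→B 3·25=75, Galt→B 12·10=120, Elton→B 9·15=135, Orton→B 14·16=224. Service 1098; fixed 1300; total 2398.
{A, B, C}: Dover→B 2·25=50, Calder→C 4·18=72, Norris→C 5·25=125, Brent→B 3·25=75, Galt→A 2·10=20, Elton→C 4·15=60, Orton→A 8·16=128. Service 530; fixed 2817; total 3347.
No other subset beats 1572.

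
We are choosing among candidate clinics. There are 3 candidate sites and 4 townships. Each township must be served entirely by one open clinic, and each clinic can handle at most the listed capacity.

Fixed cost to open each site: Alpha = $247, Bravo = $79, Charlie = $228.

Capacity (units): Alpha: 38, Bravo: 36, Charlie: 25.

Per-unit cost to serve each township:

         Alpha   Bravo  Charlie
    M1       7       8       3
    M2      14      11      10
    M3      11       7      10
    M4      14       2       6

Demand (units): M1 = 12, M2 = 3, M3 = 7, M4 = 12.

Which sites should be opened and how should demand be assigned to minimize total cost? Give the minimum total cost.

Open {Bravo}: M1→Bravo 8·12=96, M2→Bravo 11·3=33, M3→Bravo 7·7=49, M4→Bravo 2·12=24.
Loads: Bravo carries 34/36. Service 202; fixed 79; total 281.
Next best feasible plan costs 446.

Minimum total cost: 281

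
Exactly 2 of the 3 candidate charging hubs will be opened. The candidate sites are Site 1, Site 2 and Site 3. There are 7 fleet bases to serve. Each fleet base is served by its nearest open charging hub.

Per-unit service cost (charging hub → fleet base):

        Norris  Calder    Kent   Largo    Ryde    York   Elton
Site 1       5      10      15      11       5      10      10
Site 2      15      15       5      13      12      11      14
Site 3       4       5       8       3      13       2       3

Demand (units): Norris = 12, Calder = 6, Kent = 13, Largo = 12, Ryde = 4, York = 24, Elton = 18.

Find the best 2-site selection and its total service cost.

Choose Site 2 and Site 3; total service cost 329.

With exactly 2 open, each fleet base uses its cheapest among the chosen.
{Site 2, Site 3}: Norris→Site 3 4·12=48, Calder→Site 3 5·6=30, Kent→Site 2 5·13=65, Largo→Site 3 3·12=36, Ryde→Site 2 12·4=48, York→Site 3 2·24=48, Elton→Site 3 3·18=54. Service cost 329.
{Site 1, Site 3}: service cost 340
{Site 1, Site 2}: service cost 757
Among all 3 size-2 choices, {Site 2, Site 3} is lowest.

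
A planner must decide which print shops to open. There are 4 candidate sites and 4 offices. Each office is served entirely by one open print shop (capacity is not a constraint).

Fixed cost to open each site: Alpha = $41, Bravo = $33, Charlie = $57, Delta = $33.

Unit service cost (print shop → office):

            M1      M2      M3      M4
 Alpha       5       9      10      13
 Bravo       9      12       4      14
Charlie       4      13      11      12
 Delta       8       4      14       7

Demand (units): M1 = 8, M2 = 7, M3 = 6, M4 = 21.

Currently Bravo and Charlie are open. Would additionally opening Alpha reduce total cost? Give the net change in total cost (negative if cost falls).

No — net change +20 (cost rises by 20).

Current service cost with {Bravo, Charlie}: 392.
Adding Alpha: each office re-picks its cheapest; new service cost 371, saving 21.
Extra fixed cost: 41. Net change = 41 − 21 = 20.
(Totals: 482 → 502.)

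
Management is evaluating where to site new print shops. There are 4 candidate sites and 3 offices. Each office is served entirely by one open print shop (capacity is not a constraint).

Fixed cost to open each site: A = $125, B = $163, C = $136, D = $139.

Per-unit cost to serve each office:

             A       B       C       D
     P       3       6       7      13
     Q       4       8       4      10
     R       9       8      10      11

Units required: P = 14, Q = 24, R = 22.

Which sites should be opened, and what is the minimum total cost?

For any fixed open set, each office goes to its cheapest open site; total = fixed + service.
{A}: P→A 3·14=42, Q→A 4·24=96, R→A 9·22=198. Service 336; fixed 125; total 461.
{C}: service 414 + fixed 136 = 550
{A, C}: service 336 + fixed 261 = 597
{A, B, C, D}: service 314 + fixed 563 = 877
No other subset beats 461.

Open A only; minimum total cost 461.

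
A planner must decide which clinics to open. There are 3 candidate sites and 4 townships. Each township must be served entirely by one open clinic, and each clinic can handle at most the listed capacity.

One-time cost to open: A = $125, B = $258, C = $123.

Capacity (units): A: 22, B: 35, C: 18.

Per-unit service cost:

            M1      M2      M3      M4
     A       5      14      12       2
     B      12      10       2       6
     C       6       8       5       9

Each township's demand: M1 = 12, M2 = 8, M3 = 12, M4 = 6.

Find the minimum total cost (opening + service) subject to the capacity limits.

Open {A, C}: M1→A 5·12=60, M2→A 14·8=112, M3→C 5·12=60, M4→C 9·6=54.
Loads: A carries 20/22, C carries 18/18. Service 286; fixed 248; total 534.
Next best feasible plan costs 559.

Minimum total cost: 534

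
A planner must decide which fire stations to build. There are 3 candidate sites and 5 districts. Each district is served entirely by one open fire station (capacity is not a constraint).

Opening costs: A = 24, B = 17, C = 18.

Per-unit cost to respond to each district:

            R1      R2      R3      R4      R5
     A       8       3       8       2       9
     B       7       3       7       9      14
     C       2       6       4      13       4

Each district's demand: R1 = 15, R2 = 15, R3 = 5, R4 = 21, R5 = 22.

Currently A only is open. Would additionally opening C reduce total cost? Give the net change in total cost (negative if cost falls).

Current service cost with {A}: 445.
Adding C: each district re-picks its cheapest; new service cost 225, saving 220.
Extra fixed cost: 18. Net change = 18 − 220 = -202.
(Totals: 469 → 267.)

Yes — net change −202 (cost falls by 202).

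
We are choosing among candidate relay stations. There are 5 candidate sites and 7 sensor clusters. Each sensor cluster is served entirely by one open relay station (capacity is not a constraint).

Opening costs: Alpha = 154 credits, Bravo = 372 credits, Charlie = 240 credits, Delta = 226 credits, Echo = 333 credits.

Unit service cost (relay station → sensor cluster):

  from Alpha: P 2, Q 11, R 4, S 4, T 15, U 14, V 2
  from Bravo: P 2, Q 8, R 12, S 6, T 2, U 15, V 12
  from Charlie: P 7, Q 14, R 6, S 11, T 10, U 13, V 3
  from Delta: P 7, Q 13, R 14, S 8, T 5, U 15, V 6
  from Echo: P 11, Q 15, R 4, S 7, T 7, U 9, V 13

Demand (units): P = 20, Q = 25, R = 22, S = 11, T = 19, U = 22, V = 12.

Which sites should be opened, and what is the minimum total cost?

Open Alpha only; minimum total cost 1218.

For any fixed open set, each sensor cluster goes to its cheapest open site; total = fixed + service.
{Alpha}: P→Alpha 2·20=40, Q→Alpha 11·25=275, R→Alpha 4·22=88, S→Alpha 4·11=44, T→Alpha 15·19=285, U→Alpha 14·22=308, V→Alpha 2·12=24. Service 1064; fixed 154; total 1218.
{Alpha, Delta}: service 874 + fixed 380 = 1254
{Alpha, Bravo}: service 742 + fixed 526 = 1268
{Alpha, Bravo, Charlie, Delta, Echo}: service 632 + fixed 1325 = 1957
No other subset beats 1218.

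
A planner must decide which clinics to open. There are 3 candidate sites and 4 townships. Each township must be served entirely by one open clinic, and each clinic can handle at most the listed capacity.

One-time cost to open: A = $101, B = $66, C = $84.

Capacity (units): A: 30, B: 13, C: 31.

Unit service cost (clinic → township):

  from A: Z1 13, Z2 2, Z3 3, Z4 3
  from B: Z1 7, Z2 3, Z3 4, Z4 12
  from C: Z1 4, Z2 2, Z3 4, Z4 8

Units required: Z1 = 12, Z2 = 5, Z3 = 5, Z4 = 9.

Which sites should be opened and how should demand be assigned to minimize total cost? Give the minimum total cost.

Open {C}: Z1→C 4·12=48, Z2→C 2·5=10, Z3→C 4·5=20, Z4→C 8·9=72.
Loads: C carries 31/31. Service 150; fixed 84; total 234.
Next best feasible plan costs 285.

Minimum total cost: 234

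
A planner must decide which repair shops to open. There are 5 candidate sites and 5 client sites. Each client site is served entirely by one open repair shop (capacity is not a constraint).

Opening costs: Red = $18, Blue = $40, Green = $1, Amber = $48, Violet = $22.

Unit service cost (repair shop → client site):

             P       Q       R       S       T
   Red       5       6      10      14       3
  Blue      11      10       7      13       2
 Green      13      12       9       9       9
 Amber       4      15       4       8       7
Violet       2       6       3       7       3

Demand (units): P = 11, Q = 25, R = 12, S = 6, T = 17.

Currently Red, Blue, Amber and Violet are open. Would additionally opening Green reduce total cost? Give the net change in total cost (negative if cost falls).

Current service cost with {Red, Blue, Amber, Violet}: 284.
Adding Green: each client site re-picks its cheapest; new service cost 284, saving 0.
Extra fixed cost: 1. Net change = 1 − 0 = 1.
(Totals: 412 → 413.)

No — net change +1 (cost rises by 1).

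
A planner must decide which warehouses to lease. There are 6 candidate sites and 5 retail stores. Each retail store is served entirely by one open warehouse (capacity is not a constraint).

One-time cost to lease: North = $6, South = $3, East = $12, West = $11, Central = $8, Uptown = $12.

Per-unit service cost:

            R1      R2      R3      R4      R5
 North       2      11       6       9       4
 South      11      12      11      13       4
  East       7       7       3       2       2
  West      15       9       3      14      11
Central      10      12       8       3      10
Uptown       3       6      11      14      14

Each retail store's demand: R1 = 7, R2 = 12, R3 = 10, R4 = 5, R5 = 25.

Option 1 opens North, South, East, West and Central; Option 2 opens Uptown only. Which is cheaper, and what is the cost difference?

Option 1 is cheaper by 407.

Option 1: {North, South, East, West, Central}: R1→North 2·7=14, R2→East 7·12=84, R3→East 3·10=30, R4→East 2·5=10, R5→East 2·25=50. Service 188; fixed 40; total 228.
Option 2: {Uptown}: R1→Uptown 3·7=21, R2→Uptown 6·12=72, R3→Uptown 11·10=110, R4→Uptown 14·5=70, R5→Uptown 14·25=350. Service 623; fixed 12; total 635.
Difference: |228 − 635| = 407.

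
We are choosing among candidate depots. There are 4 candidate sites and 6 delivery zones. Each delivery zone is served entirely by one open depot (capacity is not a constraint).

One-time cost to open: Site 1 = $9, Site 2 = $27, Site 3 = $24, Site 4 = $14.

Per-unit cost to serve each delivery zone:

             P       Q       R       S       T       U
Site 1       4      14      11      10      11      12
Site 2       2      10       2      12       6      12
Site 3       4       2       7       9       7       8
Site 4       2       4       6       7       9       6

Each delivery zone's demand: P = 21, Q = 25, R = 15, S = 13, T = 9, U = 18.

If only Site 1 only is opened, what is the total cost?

Total cost: 1053

Each delivery zone is assigned to its cheapest site among the open ones.
{Site 1}: P→Site 1 4·21=84, Q→Site 1 14·25=350, R→Site 1 11·15=165, S→Site 1 10·13=130, T→Site 1 11·9=99, U→Site 1 12·18=216. Service 1044; fixed 9; total 1053.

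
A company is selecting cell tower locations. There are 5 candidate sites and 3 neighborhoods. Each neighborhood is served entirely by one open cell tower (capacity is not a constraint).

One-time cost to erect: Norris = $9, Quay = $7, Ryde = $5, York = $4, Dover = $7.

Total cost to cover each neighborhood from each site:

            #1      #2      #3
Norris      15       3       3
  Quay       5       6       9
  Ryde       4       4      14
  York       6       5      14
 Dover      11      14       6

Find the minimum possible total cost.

For any fixed open set, each neighborhood goes to its cheapest open site; total = fixed + service.
{Norris, Ryde}: #1→Ryde 4, #2→Norris 3, #3→Norris 3. Service 10; fixed 14; total 24.
{Norris, York}: #1→York 6, #2→Norris 3, #3→Norris 3. Service 12; fixed 13; total 25.
{Ryde, Dover}: service 14 + fixed 12 = 26
{Norris, Quay, Ryde, York, Dover}: service 10 + fixed 32 = 42
No other subset beats 24.

Minimum total cost: 24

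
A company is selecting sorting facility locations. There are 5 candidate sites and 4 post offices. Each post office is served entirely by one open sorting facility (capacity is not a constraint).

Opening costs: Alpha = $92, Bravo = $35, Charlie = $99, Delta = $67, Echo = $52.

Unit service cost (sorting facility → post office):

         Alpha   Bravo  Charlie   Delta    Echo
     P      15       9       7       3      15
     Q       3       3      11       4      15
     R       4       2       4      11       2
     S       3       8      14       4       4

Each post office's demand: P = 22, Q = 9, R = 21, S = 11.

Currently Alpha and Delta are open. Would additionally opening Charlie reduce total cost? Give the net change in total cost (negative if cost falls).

Current service cost with {Alpha, Delta}: 210.
Adding Charlie: each post office re-picks its cheapest; new service cost 210, saving 0.
Extra fixed cost: 99. Net change = 99 − 0 = 99.
(Totals: 369 → 468.)

No — net change +99 (cost rises by 99).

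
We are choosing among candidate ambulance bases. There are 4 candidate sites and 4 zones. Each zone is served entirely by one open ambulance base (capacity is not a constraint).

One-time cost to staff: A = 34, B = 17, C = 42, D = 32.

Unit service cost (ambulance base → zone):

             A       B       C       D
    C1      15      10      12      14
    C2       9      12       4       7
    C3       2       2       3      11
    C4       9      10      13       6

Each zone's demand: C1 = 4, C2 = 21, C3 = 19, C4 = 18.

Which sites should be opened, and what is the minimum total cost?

Open B, C and D; minimum total cost 361.

For any fixed open set, each zone goes to its cheapest open site; total = fixed + service.
{B, C, D}: C1→B 10·4=40, C2→C 4·21=84, C3→B 2·19=38, C4→D 6·18=108. Service 270; fixed 91; total 361.
{C, D}: service 297 + fixed 74 = 371
{B, D}: service 333 + fixed 49 = 382
{A, B, C, D}: service 270 + fixed 125 = 395
No other subset beats 361.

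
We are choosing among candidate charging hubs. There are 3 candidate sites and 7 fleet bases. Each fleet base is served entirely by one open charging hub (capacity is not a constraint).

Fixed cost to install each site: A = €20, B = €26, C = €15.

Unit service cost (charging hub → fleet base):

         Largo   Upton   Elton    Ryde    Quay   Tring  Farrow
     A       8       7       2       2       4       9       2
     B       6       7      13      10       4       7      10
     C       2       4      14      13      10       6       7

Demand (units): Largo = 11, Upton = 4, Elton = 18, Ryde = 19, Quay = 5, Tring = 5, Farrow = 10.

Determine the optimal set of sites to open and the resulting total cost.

Open A and C; minimum total cost 217.

For any fixed open set, each fleet base goes to its cheapest open site; total = fixed + service.
{A, C}: Largo→C 2·11=22, Upton→C 4·4=16, Elton→A 2·18=36, Ryde→A 2·19=38, Quay→A 4·5=20, Tring→C 6·5=30, Farrow→A 2·10=20. Service 182; fixed 35; total 217.
{A, B, C}: service 182 + fixed 61 = 243
{A, B}: Largo→B 6·11=66, Upton→A 7·4=28, Elton→A 2·18=36, Ryde→A 2·19=38, Quay→A 4·5=20, Tring→B 7·5=35, Farrow→A 2·10=20. Service 243; fixed 46; total 289.
{C}: service 687 + fixed 15 = 702
(All 7 nonempty subsets were checked; A and C is lowest.)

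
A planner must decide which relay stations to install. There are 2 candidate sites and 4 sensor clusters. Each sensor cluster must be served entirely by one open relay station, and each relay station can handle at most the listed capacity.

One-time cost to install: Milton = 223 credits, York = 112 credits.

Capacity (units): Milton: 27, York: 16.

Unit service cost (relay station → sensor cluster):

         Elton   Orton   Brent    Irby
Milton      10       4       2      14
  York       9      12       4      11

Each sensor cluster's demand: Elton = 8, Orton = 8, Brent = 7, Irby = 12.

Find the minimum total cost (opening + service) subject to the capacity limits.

Minimum total cost: 593

Open {Milton, York}: Elton→Milton 10·8=80, Orton→Milton 4·8=32, Brent→Milton 2·7=14, Irby→York 11·12=132.
Loads: Milton carries 23/27, York carries 12/16. Service 258; fixed 335; total 593.
Next best feasible plan costs 621.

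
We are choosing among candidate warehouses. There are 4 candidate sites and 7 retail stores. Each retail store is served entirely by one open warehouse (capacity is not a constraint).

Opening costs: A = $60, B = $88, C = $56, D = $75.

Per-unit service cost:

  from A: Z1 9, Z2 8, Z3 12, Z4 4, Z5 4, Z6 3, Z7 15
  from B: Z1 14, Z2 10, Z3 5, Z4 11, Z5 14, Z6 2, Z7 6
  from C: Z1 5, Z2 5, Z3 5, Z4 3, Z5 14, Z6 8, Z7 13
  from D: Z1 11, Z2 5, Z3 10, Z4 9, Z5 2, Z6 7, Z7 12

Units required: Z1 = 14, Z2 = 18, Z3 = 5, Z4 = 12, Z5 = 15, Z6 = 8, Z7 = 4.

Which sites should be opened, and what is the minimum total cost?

Open A and C; minimum total cost 473.

For any fixed open set, each retail store goes to its cheapest open site; total = fixed + service.
{A, C}: Z1→C 5·14=70, Z2→C 5·18=90, Z3→C 5·5=25, Z4→C 3·12=36, Z5→A 4·15=60, Z6→A 3·8=24, Z7→C 13·4=52. Service 357; fixed 116; total 473.
{C, D}: service 355 + fixed 131 = 486
{B, C, D}: service 291 + fixed 219 = 510
{A, B, C, D}: service 291 + fixed 279 = 570
No other subset beats 473.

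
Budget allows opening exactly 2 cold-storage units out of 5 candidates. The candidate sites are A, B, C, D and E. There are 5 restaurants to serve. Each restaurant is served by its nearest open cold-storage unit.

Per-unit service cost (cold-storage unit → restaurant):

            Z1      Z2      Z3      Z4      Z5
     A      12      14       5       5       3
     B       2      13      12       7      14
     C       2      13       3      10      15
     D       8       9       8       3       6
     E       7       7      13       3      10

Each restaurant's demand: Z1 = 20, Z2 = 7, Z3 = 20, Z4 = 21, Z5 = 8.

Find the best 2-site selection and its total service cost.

With exactly 2 open, each restaurant uses its cheapest among the chosen.
{C, D}: Z1→C 2·20=40, Z2→D 9·7=63, Z3→C 3·20=60, Z4→D 3·21=63, Z5→D 6·8=48. Service cost 274.
{C, E}: service cost 292
{A, C}: service cost 320
Among all 10 size-2 choices, {C, D} is lowest.

Choose C and D; total service cost 274.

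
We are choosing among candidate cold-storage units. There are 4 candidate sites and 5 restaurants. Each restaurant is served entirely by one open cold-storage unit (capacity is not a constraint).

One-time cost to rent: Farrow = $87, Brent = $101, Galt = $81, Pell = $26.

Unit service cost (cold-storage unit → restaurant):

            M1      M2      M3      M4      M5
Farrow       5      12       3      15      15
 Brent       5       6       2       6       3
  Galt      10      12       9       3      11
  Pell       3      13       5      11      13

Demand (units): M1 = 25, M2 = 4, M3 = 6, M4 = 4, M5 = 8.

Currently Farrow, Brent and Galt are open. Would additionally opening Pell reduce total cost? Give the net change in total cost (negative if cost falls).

Current service cost with {Farrow, Brent, Galt}: 197.
Adding Pell: each restaurant re-picks its cheapest; new service cost 147, saving 50.
Extra fixed cost: 26. Net change = 26 − 50 = -24.
(Totals: 466 → 442.)

Yes — net change −24 (cost falls by 24).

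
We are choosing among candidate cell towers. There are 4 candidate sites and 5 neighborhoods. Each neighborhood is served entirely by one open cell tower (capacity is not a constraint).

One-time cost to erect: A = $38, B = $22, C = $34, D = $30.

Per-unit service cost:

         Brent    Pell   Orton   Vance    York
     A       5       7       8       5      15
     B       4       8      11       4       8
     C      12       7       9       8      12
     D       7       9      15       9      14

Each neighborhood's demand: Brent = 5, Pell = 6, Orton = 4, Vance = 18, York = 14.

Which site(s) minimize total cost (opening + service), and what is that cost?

For any fixed open set, each neighborhood goes to its cheapest open site; total = fixed + service.
{B}: Brent→B 4·5=20, Pell→B 8·6=48, Orton→B 11·4=44, Vance→B 4·18=72, York→B 8·14=112. Service 296; fixed 22; total 318.
{A, B}: service 278 + fixed 60 = 338
{B, C}: service 282 + fixed 56 = 338
{A, B, C, D}: Brent→B 4·5=20, Pell→A 7·6=42, Orton→A 8·4=32, Vance→B 4·18=72, York→B 8·14=112. Service 278; fixed 124; total 402.
No other subset beats 318.

Open B only; minimum total cost 318.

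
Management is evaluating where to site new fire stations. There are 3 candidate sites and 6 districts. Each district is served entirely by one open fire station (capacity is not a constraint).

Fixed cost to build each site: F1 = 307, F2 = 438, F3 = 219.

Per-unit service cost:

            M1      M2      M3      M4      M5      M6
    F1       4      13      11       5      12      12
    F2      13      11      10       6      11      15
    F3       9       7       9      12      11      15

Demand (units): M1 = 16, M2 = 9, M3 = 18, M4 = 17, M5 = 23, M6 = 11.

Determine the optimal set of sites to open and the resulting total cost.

For any fixed open set, each district goes to its cheapest open site; total = fixed + service.
{F1}: M1→F1 4·16=64, M2→F1 13·9=117, M3→F1 11·18=198, M4→F1 5·17=85, M5→F1 12·23=276, M6→F1 12·11=132. Service 872; fixed 307; total 1179.
{F3}: service 991 + fixed 219 = 1210
{F1, F3}: service 759 + fixed 526 = 1285
{F1, F2, F3}: M1→F1 4·16=64, M2→F3 7·9=63, M3→F3 9·18=162, M4→F1 5·17=85, M5→F2 11·23=253, M6→F1 12·11=132. Service 759; fixed 964; total 1723.
No other subset beats 1179.

Open F1 only; minimum total cost 1179.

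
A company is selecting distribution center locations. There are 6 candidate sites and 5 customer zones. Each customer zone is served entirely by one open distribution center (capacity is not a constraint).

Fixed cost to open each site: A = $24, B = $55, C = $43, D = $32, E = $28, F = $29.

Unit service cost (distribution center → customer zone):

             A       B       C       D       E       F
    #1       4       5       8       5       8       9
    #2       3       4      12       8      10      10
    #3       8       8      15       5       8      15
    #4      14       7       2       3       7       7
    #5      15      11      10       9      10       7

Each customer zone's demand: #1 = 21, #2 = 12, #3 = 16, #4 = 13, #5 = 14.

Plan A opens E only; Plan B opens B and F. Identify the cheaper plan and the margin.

Plan B is cheaper by 121.

Plan A: {E}: #1→E 8·21=168, #2→E 10·12=120, #3→E 8·16=128, #4→E 7·13=91, #5→E 10·14=140. Service 647; fixed 28; total 675.
Plan B: {B, F}: #1→B 5·21=105, #2→B 4·12=48, #3→B 8·16=128, #4→B 7·13=91, #5→F 7·14=98. Service 470; fixed 84; total 554.
Difference: |675 − 554| = 121.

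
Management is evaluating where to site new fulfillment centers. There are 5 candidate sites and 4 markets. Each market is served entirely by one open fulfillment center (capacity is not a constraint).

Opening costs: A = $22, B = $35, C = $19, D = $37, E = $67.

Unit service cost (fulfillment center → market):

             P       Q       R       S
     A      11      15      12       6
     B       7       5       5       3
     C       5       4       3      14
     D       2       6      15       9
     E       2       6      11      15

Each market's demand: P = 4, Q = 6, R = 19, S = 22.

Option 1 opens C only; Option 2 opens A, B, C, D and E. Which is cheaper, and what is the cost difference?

Option 2 is cheaper by 93.

Option 1: {C}: P→C 5·4=20, Q→C 4·6=24, R→C 3·19=57, S→C 14·22=308. Service 409; fixed 19; total 428.
Option 2: {A, B, C, D, E}: P→D 2·4=8, Q→C 4·6=24, R→C 3·19=57, S→B 3·22=66. Service 155; fixed 180; total 335.
Difference: |428 − 335| = 93.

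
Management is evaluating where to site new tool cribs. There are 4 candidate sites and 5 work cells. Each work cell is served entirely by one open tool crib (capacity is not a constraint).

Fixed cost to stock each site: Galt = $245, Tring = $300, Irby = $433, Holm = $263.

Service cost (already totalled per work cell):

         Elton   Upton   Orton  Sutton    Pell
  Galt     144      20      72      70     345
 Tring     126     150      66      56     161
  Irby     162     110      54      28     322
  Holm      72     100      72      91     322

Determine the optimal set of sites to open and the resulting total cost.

Open Tring only; minimum total cost 859.

For any fixed open set, each work cell goes to its cheapest open site; total = fixed + service.
{Tring}: Elton→Tring 126, Upton→Tring 150, Orton→Tring 66, Sutton→Tring 56, Pell→Tring 161. Service 559; fixed 300; total 859.
{Galt}: service 651 + fixed 245 = 896
{Holm}: Elton→Holm 72, Upton→Holm 100, Orton→Holm 72, Sutton→Holm 91, Pell→Holm 322. Service 657; fixed 263; total 920.
{Galt, Tring, Irby, Holm}: service 335 + fixed 1241 = 1576
(All 15 nonempty subsets were checked; Tring only is lowest.)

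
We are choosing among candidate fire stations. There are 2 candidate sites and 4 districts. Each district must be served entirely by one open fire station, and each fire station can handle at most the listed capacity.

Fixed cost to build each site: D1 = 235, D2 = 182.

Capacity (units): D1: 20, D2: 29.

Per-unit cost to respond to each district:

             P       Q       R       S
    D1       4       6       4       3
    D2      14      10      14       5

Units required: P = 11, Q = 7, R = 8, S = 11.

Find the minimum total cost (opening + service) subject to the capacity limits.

Minimum total cost: 618

Open {D1, D2}: P→D1 4·11=44, Q→D2 10·7=70, R→D1 4·8=32, S→D2 5·11=55.
Loads: D1 carries 19/20, D2 carries 18/29. Service 201; fixed 417; total 618.
Next best feasible plan costs 670.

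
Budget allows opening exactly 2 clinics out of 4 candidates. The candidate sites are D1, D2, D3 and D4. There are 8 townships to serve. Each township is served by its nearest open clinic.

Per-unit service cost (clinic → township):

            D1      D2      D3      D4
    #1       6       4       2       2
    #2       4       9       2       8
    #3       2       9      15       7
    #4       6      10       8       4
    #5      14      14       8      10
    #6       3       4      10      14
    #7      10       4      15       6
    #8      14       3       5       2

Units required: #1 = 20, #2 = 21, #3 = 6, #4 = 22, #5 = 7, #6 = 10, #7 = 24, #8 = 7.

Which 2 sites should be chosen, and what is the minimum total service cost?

With exactly 2 open, each township uses its cheapest among the chosen.
{D1, D4}: #1→D4 2·20=40, #2→D1 4·21=84, #3→D1 2·6=12, #4→D4 4·22=88, #5→D4 10·7=70, #6→D1 3·10=30, #7→D4 6·24=144, #8→D4 2·7=14. Service cost 482.
{D2, D3}: service cost 525
{D3, D4}: service cost 526
Among all 6 size-2 choices, {D1, D4} is lowest.

Choose D1 and D4; total service cost 482.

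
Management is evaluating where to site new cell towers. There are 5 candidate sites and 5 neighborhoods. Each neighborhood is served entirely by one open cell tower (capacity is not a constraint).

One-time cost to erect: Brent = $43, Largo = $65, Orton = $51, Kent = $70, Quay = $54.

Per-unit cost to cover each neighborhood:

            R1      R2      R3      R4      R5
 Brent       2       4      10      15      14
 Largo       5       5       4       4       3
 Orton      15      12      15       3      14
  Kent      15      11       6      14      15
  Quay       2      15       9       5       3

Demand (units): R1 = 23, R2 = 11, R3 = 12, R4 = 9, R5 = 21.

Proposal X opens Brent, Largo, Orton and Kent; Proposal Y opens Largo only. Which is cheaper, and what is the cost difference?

Proposal Y is cheaper by 75.

Proposal X: {Brent, Largo, Orton, Kent}: R1→Brent 2·23=46, R2→Brent 4·11=44, R3→Largo 4·12=48, R4→Orton 3·9=27, R5→Largo 3·21=63. Service 228; fixed 229; total 457.
Proposal Y: {Largo}: R1→Largo 5·23=115, R2→Largo 5·11=55, R3→Largo 4·12=48, R4→Largo 4·9=36, R5→Largo 3·21=63. Service 317; fixed 65; total 382.
Difference: |457 − 382| = 75.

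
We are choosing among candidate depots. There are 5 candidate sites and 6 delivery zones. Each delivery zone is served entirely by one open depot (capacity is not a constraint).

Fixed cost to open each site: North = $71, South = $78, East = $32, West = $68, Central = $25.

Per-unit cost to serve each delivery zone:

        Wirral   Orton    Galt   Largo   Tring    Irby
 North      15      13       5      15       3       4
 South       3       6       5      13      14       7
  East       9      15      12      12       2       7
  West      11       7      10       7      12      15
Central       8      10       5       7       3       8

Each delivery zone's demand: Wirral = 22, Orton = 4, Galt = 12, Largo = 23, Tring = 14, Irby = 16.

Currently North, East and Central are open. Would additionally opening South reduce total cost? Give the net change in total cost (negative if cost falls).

Current service cost with {North, East, Central}: 529.
Adding South: each delivery zone re-picks its cheapest; new service cost 403, saving 126.
Extra fixed cost: 78. Net change = 78 − 126 = -48.
(Totals: 657 → 609.)

Yes — net change −48 (cost falls by 48).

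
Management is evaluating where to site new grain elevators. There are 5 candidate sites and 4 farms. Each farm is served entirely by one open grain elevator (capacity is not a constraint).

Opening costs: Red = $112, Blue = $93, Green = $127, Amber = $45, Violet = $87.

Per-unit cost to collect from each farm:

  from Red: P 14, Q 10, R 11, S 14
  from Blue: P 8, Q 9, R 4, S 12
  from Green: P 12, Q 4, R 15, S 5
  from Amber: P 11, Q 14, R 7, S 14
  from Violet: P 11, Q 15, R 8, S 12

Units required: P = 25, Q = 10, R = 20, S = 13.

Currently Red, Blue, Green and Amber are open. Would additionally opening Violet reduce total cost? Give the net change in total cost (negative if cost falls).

No — net change +87 (cost rises by 87).

Current service cost with {Red, Blue, Green, Amber}: 385.
Adding Violet: each farm re-picks its cheapest; new service cost 385, saving 0.
Extra fixed cost: 87. Net change = 87 − 0 = 87.
(Totals: 762 → 849.)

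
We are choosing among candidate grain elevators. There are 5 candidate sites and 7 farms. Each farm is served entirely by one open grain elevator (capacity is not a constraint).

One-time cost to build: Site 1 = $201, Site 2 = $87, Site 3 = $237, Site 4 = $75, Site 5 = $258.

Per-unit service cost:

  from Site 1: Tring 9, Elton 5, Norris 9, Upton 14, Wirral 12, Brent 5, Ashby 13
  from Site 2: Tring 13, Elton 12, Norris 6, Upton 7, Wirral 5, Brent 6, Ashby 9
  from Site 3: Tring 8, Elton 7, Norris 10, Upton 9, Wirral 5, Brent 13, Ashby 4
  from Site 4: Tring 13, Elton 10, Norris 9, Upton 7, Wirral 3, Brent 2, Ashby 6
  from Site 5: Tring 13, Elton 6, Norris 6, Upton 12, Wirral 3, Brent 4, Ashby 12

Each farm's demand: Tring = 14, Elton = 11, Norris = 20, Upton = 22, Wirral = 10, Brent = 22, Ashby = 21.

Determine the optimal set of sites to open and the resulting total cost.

For any fixed open set, each farm goes to its cheapest open site; total = fixed + service.
{Site 4}: Tring→Site 4 13·14=182, Elton→Site 4 10·11=110, Norris→Site 4 9·20=180, Upton→Site 4 7·22=154, Wirral→Site 4 3·10=30, Brent→Site 4 2·22=44, Ashby→Site 4 6·21=126. Service 826; fixed 75; total 901.
{Site 2, Site 4}: service 766 + fixed 162 = 928
{Site 1, Site 4}: service 715 + fixed 276 = 991
{Site 1, Site 2, Site 3, Site 4, Site 5}: service 599 + fixed 858 = 1457
No other subset beats 901.

Open Site 4 only; minimum total cost 901.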